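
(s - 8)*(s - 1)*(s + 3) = s^3 - 6*s^2 - 19*s + 24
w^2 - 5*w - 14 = (w - 7)*(w + 2)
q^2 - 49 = (q - 7)*(q + 7)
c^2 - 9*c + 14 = (c - 7)*(c - 2)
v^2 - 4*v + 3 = (v - 3)*(v - 1)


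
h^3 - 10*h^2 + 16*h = h*(h - 8)*(h - 2)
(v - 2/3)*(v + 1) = v^2 + v/3 - 2/3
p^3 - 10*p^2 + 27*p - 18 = (p - 6)*(p - 3)*(p - 1)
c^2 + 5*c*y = c*(c + 5*y)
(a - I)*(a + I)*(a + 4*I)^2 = a^4 + 8*I*a^3 - 15*a^2 + 8*I*a - 16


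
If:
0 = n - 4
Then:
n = 4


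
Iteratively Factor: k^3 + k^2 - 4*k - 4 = (k - 2)*(k^2 + 3*k + 2) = (k - 2)*(k + 2)*(k + 1)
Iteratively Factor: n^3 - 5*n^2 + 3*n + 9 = (n - 3)*(n^2 - 2*n - 3) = (n - 3)*(n + 1)*(n - 3)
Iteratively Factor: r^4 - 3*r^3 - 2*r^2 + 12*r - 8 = (r - 1)*(r^3 - 2*r^2 - 4*r + 8) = (r - 2)*(r - 1)*(r^2 - 4) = (r - 2)*(r - 1)*(r + 2)*(r - 2)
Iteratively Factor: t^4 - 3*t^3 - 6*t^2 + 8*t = (t + 2)*(t^3 - 5*t^2 + 4*t) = t*(t + 2)*(t^2 - 5*t + 4) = t*(t - 4)*(t + 2)*(t - 1)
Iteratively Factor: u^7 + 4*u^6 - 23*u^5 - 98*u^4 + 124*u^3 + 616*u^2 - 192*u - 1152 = (u + 2)*(u^6 + 2*u^5 - 27*u^4 - 44*u^3 + 212*u^2 + 192*u - 576) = (u + 2)*(u + 3)*(u^5 - u^4 - 24*u^3 + 28*u^2 + 128*u - 192) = (u - 2)*(u + 2)*(u + 3)*(u^4 + u^3 - 22*u^2 - 16*u + 96) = (u - 2)*(u + 2)*(u + 3)^2*(u^3 - 2*u^2 - 16*u + 32) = (u - 2)^2*(u + 2)*(u + 3)^2*(u^2 - 16) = (u - 2)^2*(u + 2)*(u + 3)^2*(u + 4)*(u - 4)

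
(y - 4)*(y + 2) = y^2 - 2*y - 8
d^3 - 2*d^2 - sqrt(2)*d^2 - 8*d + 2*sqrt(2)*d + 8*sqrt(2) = (d - 4)*(d + 2)*(d - sqrt(2))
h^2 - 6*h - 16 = (h - 8)*(h + 2)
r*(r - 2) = r^2 - 2*r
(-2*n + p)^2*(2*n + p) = 8*n^3 - 4*n^2*p - 2*n*p^2 + p^3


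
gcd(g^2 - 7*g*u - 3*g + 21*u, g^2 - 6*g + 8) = 1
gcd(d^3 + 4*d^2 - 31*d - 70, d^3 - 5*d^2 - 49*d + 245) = d^2 + 2*d - 35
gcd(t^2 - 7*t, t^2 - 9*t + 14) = t - 7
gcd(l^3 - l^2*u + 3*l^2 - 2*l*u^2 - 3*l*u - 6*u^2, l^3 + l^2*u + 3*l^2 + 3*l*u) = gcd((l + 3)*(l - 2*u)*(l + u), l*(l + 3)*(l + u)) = l^2 + l*u + 3*l + 3*u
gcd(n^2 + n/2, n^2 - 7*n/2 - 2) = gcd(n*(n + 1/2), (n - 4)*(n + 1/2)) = n + 1/2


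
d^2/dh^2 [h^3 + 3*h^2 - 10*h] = 6*h + 6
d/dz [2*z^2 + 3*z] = 4*z + 3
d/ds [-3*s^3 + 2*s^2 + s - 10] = -9*s^2 + 4*s + 1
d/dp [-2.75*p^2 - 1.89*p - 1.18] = -5.5*p - 1.89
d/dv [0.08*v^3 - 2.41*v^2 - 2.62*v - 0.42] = 0.24*v^2 - 4.82*v - 2.62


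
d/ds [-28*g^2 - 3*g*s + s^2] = -3*g + 2*s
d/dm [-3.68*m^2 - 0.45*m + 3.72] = -7.36*m - 0.45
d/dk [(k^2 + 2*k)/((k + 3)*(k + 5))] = 6*(k^2 + 5*k + 5)/(k^4 + 16*k^3 + 94*k^2 + 240*k + 225)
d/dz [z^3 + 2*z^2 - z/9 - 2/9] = 3*z^2 + 4*z - 1/9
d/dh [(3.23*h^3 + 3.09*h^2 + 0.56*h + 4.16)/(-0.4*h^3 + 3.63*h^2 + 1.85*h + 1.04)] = (4.44089209850063e-16*h^5 + 12.9609*h^4 + 12.399*h^3 + 18.7533*h^2 - 23.7744*h - 7.1136)/(0.16*h^6 - 2.904*h^5 + 11.6969*h^4 + 12.599*h^3 + 10.9729*h^2 + 3.848*h + 1.0816)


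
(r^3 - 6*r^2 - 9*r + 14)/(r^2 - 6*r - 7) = (r^2 + r - 2)/(r + 1)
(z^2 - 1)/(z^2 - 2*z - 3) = (z - 1)/(z - 3)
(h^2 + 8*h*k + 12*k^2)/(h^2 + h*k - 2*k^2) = (h + 6*k)/(h - k)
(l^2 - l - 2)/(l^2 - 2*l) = (l + 1)/l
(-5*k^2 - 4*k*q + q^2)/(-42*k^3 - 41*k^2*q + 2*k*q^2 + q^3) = (-5*k + q)/(-42*k^2 + k*q + q^2)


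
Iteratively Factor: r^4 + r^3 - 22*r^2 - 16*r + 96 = (r + 3)*(r^3 - 2*r^2 - 16*r + 32) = (r + 3)*(r + 4)*(r^2 - 6*r + 8) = (r - 4)*(r + 3)*(r + 4)*(r - 2)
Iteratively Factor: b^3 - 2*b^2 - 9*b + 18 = (b - 3)*(b^2 + b - 6) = (b - 3)*(b - 2)*(b + 3)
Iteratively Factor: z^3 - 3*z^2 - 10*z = (z)*(z^2 - 3*z - 10) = z*(z - 5)*(z + 2)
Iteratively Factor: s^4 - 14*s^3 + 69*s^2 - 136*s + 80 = (s - 4)*(s^3 - 10*s^2 + 29*s - 20) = (s - 4)^2*(s^2 - 6*s + 5) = (s - 4)^2*(s - 1)*(s - 5)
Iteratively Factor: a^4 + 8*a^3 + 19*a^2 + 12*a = (a + 3)*(a^3 + 5*a^2 + 4*a) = a*(a + 3)*(a^2 + 5*a + 4) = a*(a + 1)*(a + 3)*(a + 4)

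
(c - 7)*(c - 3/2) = c^2 - 17*c/2 + 21/2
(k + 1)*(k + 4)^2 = k^3 + 9*k^2 + 24*k + 16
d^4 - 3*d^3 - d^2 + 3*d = d*(d - 3)*(d - 1)*(d + 1)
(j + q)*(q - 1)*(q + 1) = j*q^2 - j + q^3 - q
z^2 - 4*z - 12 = (z - 6)*(z + 2)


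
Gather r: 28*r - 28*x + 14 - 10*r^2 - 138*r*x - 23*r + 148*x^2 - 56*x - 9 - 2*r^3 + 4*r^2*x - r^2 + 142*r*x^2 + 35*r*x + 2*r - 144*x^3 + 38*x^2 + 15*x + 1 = -2*r^3 + r^2*(4*x - 11) + r*(142*x^2 - 103*x + 7) - 144*x^3 + 186*x^2 - 69*x + 6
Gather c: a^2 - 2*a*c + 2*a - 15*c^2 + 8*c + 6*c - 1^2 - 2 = a^2 + 2*a - 15*c^2 + c*(14 - 2*a) - 3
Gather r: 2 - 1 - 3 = -2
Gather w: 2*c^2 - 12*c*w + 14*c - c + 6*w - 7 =2*c^2 + 13*c + w*(6 - 12*c) - 7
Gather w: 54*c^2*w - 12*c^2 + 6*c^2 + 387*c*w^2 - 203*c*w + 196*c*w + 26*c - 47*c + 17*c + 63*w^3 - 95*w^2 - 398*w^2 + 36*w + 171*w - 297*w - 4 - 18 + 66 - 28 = -6*c^2 - 4*c + 63*w^3 + w^2*(387*c - 493) + w*(54*c^2 - 7*c - 90) + 16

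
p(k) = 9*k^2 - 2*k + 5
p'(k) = 18*k - 2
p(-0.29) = 6.34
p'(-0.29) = -7.22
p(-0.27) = 6.20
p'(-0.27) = -6.86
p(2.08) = 39.78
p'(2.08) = 35.44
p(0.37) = 5.49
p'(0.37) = 4.66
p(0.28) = 5.15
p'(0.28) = 3.04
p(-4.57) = 202.10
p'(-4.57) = -84.26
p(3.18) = 89.65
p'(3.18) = 55.24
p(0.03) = 4.95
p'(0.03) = -1.46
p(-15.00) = 2060.00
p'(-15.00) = -272.00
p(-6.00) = 341.00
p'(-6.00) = -110.00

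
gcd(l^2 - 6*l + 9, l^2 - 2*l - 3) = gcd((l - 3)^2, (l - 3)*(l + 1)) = l - 3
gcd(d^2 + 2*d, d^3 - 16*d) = d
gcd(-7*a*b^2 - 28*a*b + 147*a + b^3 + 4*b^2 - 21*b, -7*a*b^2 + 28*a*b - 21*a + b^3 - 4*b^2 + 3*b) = 7*a*b - 21*a - b^2 + 3*b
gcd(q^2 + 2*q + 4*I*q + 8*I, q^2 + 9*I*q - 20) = q + 4*I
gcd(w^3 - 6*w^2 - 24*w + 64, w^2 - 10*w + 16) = w^2 - 10*w + 16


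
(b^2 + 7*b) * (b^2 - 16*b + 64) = b^4 - 9*b^3 - 48*b^2 + 448*b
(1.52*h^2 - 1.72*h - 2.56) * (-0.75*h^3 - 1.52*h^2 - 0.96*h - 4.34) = -1.14*h^5 - 1.0204*h^4 + 3.0752*h^3 - 1.0544*h^2 + 9.9224*h + 11.1104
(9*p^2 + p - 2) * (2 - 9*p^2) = -81*p^4 - 9*p^3 + 36*p^2 + 2*p - 4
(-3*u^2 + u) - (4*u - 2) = -3*u^2 - 3*u + 2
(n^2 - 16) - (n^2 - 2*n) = 2*n - 16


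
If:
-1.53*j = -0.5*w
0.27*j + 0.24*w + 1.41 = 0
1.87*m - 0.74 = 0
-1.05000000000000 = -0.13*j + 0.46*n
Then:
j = -1.40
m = 0.40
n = -2.68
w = -4.30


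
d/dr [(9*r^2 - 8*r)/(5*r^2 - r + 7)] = (31*r^2 + 126*r - 56)/(25*r^4 - 10*r^3 + 71*r^2 - 14*r + 49)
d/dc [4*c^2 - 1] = 8*c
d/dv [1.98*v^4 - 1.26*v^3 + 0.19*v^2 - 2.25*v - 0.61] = 7.92*v^3 - 3.78*v^2 + 0.38*v - 2.25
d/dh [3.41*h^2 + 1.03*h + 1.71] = 6.82*h + 1.03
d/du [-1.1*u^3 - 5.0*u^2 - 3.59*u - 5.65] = -3.3*u^2 - 10.0*u - 3.59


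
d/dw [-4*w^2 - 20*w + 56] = -8*w - 20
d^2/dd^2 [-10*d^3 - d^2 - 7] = -60*d - 2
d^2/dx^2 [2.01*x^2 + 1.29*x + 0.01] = 4.02000000000000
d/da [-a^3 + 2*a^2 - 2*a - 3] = -3*a^2 + 4*a - 2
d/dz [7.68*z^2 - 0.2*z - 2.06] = 15.36*z - 0.2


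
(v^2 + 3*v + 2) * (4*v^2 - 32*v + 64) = 4*v^4 - 20*v^3 - 24*v^2 + 128*v + 128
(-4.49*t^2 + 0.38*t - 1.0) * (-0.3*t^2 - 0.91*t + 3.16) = 1.347*t^4 + 3.9719*t^3 - 14.2342*t^2 + 2.1108*t - 3.16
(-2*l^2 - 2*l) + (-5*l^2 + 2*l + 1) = 1 - 7*l^2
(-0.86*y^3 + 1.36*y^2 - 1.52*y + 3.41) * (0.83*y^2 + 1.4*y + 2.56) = -0.7138*y^5 - 0.0751999999999999*y^4 - 1.5592*y^3 + 4.1839*y^2 + 0.8828*y + 8.7296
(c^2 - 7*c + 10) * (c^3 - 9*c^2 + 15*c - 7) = c^5 - 16*c^4 + 88*c^3 - 202*c^2 + 199*c - 70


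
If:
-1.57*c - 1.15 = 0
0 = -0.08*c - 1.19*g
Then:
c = -0.73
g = 0.05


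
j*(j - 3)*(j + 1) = j^3 - 2*j^2 - 3*j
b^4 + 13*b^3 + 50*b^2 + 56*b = b*(b + 2)*(b + 4)*(b + 7)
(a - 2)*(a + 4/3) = a^2 - 2*a/3 - 8/3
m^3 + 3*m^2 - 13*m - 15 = (m - 3)*(m + 1)*(m + 5)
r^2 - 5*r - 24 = (r - 8)*(r + 3)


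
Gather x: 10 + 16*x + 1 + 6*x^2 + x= 6*x^2 + 17*x + 11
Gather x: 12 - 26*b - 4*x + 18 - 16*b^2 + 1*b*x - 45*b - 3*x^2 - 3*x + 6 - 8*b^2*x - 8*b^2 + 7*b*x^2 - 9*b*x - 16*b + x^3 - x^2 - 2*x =-24*b^2 - 87*b + x^3 + x^2*(7*b - 4) + x*(-8*b^2 - 8*b - 9) + 36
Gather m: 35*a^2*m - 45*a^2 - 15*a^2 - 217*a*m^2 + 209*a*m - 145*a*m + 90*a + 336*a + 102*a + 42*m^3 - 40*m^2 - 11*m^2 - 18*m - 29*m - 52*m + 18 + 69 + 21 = -60*a^2 + 528*a + 42*m^3 + m^2*(-217*a - 51) + m*(35*a^2 + 64*a - 99) + 108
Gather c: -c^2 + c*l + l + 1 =-c^2 + c*l + l + 1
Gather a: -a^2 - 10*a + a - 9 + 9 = -a^2 - 9*a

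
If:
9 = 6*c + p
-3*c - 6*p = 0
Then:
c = 18/11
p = -9/11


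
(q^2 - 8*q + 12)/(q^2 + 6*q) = (q^2 - 8*q + 12)/(q*(q + 6))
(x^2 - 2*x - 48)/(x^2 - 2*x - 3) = (-x^2 + 2*x + 48)/(-x^2 + 2*x + 3)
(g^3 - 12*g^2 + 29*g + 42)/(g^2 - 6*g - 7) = g - 6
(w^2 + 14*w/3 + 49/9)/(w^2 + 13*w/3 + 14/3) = (w + 7/3)/(w + 2)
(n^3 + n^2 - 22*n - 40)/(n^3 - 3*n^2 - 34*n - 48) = (n^2 - n - 20)/(n^2 - 5*n - 24)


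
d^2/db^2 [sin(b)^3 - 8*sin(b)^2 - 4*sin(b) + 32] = -9*sin(b)^3 + 32*sin(b)^2 + 10*sin(b) - 16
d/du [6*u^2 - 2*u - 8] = 12*u - 2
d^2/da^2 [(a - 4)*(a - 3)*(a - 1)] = 6*a - 16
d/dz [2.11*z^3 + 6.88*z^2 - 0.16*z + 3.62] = 6.33*z^2 + 13.76*z - 0.16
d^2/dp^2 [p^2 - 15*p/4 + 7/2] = 2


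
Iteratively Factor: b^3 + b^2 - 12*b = (b + 4)*(b^2 - 3*b) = b*(b + 4)*(b - 3)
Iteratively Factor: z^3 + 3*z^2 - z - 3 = (z + 1)*(z^2 + 2*z - 3) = (z + 1)*(z + 3)*(z - 1)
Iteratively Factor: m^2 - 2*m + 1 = (m - 1)*(m - 1)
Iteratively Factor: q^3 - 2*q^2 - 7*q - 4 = (q - 4)*(q^2 + 2*q + 1) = (q - 4)*(q + 1)*(q + 1)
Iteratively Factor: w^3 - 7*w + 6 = (w - 2)*(w^2 + 2*w - 3) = (w - 2)*(w - 1)*(w + 3)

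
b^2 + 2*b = b*(b + 2)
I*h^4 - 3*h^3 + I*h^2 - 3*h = h*(h + I)*(h + 3*I)*(I*h + 1)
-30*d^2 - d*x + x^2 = (-6*d + x)*(5*d + x)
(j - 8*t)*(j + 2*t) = j^2 - 6*j*t - 16*t^2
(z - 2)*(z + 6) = z^2 + 4*z - 12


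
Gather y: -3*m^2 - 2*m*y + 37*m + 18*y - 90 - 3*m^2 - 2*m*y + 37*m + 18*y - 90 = -6*m^2 + 74*m + y*(36 - 4*m) - 180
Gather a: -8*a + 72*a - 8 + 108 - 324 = 64*a - 224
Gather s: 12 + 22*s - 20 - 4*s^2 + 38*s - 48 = -4*s^2 + 60*s - 56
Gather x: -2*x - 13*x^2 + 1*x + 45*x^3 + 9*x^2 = 45*x^3 - 4*x^2 - x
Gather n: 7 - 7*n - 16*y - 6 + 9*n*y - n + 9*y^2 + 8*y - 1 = n*(9*y - 8) + 9*y^2 - 8*y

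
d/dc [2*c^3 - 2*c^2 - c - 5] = 6*c^2 - 4*c - 1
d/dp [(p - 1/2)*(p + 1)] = 2*p + 1/2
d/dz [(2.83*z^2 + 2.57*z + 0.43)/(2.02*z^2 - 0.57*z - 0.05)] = (-6.8045*z^2 - 2.0202*z + 0.1166)/(4.0804*z^4 - 2.3028*z^3 + 0.1229*z^2 + 0.057*z + 0.0025)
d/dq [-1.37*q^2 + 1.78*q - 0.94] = 1.78 - 2.74*q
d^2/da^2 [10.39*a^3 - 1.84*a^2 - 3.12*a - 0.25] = 62.34*a - 3.68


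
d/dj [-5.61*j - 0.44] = -5.61000000000000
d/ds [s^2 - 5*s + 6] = 2*s - 5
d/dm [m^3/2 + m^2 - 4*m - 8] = 3*m^2/2 + 2*m - 4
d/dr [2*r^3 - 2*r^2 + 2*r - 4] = 6*r^2 - 4*r + 2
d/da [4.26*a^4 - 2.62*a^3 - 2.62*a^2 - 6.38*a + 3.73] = 17.04*a^3 - 7.86*a^2 - 5.24*a - 6.38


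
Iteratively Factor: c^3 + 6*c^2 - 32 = (c - 2)*(c^2 + 8*c + 16) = (c - 2)*(c + 4)*(c + 4)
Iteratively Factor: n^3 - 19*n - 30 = (n - 5)*(n^2 + 5*n + 6) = (n - 5)*(n + 3)*(n + 2)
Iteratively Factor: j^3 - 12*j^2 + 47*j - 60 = (j - 3)*(j^2 - 9*j + 20) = (j - 5)*(j - 3)*(j - 4)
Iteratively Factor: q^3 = (q)*(q^2) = q^2*(q)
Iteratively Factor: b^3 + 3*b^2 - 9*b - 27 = (b + 3)*(b^2 - 9) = (b + 3)^2*(b - 3)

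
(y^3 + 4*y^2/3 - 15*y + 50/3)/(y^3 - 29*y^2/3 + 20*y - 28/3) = (3*y^2 + 10*y - 25)/(3*y^2 - 23*y + 14)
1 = 1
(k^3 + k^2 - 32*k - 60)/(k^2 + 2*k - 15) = (k^2 - 4*k - 12)/(k - 3)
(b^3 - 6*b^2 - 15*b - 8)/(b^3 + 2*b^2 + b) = (b - 8)/b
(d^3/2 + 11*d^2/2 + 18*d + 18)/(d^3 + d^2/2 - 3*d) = (d^2 + 9*d + 18)/(d*(2*d - 3))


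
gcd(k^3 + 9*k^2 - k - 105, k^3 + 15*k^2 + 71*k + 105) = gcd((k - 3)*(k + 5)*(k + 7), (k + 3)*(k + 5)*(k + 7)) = k^2 + 12*k + 35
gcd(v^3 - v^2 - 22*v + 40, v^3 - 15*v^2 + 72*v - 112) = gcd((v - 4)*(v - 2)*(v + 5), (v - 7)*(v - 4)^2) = v - 4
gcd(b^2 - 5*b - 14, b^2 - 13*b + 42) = b - 7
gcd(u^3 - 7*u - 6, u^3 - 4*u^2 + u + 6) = u^2 - 2*u - 3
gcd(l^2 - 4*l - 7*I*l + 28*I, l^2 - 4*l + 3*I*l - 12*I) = l - 4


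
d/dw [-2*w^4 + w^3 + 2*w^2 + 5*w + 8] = -8*w^3 + 3*w^2 + 4*w + 5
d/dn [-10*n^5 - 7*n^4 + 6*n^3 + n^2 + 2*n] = -50*n^4 - 28*n^3 + 18*n^2 + 2*n + 2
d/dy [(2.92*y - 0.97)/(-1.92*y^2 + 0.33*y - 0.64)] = (5.6064*y^2 - 3.7248*y - 1.5487)/(3.6864*y^4 - 1.2672*y^3 + 2.5665*y^2 - 0.4224*y + 0.4096)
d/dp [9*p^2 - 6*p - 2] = 18*p - 6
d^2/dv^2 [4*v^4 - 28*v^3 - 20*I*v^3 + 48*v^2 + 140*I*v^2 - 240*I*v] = 48*v^2 + v*(-168 - 120*I) + 96 + 280*I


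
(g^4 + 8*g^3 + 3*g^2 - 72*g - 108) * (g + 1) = g^5 + 9*g^4 + 11*g^3 - 69*g^2 - 180*g - 108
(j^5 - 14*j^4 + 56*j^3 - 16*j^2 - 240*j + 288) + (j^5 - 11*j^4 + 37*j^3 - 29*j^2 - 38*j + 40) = 2*j^5 - 25*j^4 + 93*j^3 - 45*j^2 - 278*j + 328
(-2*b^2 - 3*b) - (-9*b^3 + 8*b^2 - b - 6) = 9*b^3 - 10*b^2 - 2*b + 6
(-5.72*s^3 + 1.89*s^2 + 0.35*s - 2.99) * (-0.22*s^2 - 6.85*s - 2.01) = 1.2584*s^5 + 38.7662*s^4 - 1.5263*s^3 - 5.5386*s^2 + 19.778*s + 6.0099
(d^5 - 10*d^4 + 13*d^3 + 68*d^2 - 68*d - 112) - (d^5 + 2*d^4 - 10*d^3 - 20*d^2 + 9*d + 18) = -12*d^4 + 23*d^3 + 88*d^2 - 77*d - 130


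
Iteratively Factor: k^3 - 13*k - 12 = (k - 4)*(k^2 + 4*k + 3) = (k - 4)*(k + 3)*(k + 1)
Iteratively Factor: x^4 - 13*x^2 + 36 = (x - 2)*(x^3 + 2*x^2 - 9*x - 18) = (x - 2)*(x + 3)*(x^2 - x - 6) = (x - 3)*(x - 2)*(x + 3)*(x + 2)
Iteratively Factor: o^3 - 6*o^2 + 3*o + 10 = (o - 2)*(o^2 - 4*o - 5) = (o - 2)*(o + 1)*(o - 5)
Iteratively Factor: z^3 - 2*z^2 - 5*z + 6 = (z + 2)*(z^2 - 4*z + 3) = (z - 3)*(z + 2)*(z - 1)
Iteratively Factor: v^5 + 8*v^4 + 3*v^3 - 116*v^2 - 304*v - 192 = (v + 4)*(v^4 + 4*v^3 - 13*v^2 - 64*v - 48) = (v - 4)*(v + 4)*(v^3 + 8*v^2 + 19*v + 12) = (v - 4)*(v + 1)*(v + 4)*(v^2 + 7*v + 12) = (v - 4)*(v + 1)*(v + 3)*(v + 4)*(v + 4)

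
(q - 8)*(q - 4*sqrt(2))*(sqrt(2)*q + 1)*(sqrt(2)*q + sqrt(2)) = 2*q^4 - 14*q^3 - 7*sqrt(2)*q^3 - 24*q^2 + 49*sqrt(2)*q^2 + 56*q + 56*sqrt(2)*q + 64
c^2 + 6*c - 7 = (c - 1)*(c + 7)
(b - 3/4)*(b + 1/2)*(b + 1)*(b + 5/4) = b^4 + 2*b^3 + 5*b^2/16 - 37*b/32 - 15/32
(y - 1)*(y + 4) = y^2 + 3*y - 4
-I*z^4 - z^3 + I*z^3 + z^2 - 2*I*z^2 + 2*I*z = z*(z - 2*I)*(z + I)*(-I*z + I)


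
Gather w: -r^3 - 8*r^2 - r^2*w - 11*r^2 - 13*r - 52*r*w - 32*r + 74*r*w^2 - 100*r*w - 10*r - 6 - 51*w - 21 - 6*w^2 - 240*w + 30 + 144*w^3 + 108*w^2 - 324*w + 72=-r^3 - 19*r^2 - 55*r + 144*w^3 + w^2*(74*r + 102) + w*(-r^2 - 152*r - 615) + 75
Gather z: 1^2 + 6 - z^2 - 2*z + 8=-z^2 - 2*z + 15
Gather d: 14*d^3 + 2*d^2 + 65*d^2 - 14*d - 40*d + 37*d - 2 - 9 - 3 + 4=14*d^3 + 67*d^2 - 17*d - 10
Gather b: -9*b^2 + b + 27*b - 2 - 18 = -9*b^2 + 28*b - 20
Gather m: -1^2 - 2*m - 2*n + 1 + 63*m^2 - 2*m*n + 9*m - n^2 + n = 63*m^2 + m*(7 - 2*n) - n^2 - n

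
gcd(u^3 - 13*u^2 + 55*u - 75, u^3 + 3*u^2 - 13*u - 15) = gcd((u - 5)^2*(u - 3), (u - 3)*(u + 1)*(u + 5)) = u - 3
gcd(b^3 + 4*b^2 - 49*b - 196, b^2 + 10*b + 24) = b + 4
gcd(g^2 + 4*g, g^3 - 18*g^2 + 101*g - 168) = 1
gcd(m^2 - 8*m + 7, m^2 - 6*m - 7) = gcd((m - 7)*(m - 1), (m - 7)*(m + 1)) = m - 7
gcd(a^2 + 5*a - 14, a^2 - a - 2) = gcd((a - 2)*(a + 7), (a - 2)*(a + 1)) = a - 2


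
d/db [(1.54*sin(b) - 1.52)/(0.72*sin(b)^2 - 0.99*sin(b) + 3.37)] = (-1.1088*sin(b)^2 + 2.1888*sin(b) + 3.685)*cos(b)/(0.5184*sin(b)^4 - 1.4256*sin(b)^3 + 5.8329*sin(b)^2 - 6.6726*sin(b) + 11.3569)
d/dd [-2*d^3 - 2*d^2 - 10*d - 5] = -6*d^2 - 4*d - 10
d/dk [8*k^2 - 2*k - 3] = 16*k - 2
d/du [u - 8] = 1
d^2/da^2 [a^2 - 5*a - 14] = 2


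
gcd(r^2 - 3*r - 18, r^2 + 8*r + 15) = r + 3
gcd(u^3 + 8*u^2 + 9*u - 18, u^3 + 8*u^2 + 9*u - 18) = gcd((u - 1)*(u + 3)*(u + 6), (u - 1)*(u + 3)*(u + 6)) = u^3 + 8*u^2 + 9*u - 18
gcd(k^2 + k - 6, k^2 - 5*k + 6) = k - 2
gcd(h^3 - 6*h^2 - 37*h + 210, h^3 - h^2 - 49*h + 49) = h - 7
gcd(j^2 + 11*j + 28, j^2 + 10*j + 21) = j + 7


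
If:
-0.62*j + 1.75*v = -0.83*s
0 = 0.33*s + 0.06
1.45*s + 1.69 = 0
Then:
No Solution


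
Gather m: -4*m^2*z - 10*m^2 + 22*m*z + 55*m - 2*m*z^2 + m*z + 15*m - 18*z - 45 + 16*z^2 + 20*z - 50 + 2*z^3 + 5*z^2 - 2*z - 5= m^2*(-4*z - 10) + m*(-2*z^2 + 23*z + 70) + 2*z^3 + 21*z^2 - 100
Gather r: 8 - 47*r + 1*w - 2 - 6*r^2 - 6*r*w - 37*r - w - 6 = -6*r^2 + r*(-6*w - 84)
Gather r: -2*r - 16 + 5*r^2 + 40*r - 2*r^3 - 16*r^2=-2*r^3 - 11*r^2 + 38*r - 16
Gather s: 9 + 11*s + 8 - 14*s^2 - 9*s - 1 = -14*s^2 + 2*s + 16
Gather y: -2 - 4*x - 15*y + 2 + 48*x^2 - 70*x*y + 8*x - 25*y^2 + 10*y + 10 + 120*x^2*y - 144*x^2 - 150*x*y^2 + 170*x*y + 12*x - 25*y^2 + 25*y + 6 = -96*x^2 + 16*x + y^2*(-150*x - 50) + y*(120*x^2 + 100*x + 20) + 16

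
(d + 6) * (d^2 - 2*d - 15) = d^3 + 4*d^2 - 27*d - 90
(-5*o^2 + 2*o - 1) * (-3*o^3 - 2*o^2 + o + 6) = 15*o^5 + 4*o^4 - 6*o^3 - 26*o^2 + 11*o - 6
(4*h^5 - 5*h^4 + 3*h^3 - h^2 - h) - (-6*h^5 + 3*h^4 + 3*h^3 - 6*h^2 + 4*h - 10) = 10*h^5 - 8*h^4 + 5*h^2 - 5*h + 10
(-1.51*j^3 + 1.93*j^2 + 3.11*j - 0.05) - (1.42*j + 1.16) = -1.51*j^3 + 1.93*j^2 + 1.69*j - 1.21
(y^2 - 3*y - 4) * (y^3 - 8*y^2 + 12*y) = y^5 - 11*y^4 + 32*y^3 - 4*y^2 - 48*y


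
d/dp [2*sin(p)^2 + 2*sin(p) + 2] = 2*sin(2*p) + 2*cos(p)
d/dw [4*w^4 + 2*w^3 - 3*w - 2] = 16*w^3 + 6*w^2 - 3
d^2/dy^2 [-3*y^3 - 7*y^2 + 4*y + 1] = -18*y - 14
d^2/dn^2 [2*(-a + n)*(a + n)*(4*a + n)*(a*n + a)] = 4*a*(-a^2 + 12*a*n + 4*a + 6*n^2 + 3*n)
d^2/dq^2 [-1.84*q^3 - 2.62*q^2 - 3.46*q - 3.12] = -11.04*q - 5.24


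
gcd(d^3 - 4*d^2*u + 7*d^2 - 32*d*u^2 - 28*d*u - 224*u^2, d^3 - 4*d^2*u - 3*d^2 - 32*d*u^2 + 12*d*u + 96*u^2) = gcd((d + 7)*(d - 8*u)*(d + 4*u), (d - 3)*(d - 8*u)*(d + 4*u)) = -d^2 + 4*d*u + 32*u^2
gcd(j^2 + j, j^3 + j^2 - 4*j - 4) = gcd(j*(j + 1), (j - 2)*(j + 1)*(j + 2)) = j + 1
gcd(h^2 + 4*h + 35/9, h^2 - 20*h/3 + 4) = 1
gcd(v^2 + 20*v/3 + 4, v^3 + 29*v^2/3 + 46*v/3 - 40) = v + 6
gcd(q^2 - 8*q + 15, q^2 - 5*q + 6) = q - 3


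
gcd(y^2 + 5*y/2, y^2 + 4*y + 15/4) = y + 5/2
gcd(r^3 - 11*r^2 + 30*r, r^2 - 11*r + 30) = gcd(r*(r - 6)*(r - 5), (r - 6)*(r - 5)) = r^2 - 11*r + 30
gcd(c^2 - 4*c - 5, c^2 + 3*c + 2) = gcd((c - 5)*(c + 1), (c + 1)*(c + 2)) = c + 1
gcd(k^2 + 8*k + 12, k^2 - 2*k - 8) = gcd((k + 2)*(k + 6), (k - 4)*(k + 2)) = k + 2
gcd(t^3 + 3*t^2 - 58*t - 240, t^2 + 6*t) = t + 6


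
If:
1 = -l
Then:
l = -1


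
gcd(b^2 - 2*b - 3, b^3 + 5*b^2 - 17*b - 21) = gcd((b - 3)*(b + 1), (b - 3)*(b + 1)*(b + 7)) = b^2 - 2*b - 3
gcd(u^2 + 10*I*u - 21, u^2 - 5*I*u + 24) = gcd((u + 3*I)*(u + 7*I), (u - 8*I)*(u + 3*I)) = u + 3*I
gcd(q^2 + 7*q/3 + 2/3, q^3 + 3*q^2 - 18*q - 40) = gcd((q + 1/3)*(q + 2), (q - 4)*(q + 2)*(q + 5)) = q + 2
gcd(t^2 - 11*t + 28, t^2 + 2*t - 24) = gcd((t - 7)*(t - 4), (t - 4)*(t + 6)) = t - 4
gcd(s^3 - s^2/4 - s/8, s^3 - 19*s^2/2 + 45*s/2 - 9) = s - 1/2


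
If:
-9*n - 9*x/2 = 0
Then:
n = -x/2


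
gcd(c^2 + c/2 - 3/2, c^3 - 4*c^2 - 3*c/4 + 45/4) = c + 3/2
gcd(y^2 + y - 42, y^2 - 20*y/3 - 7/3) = 1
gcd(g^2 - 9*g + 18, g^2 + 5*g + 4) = 1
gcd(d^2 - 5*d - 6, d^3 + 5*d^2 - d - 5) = d + 1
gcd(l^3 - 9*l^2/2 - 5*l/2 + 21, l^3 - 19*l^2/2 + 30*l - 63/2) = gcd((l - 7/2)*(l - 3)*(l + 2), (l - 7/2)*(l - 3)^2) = l^2 - 13*l/2 + 21/2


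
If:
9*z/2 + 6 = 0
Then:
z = -4/3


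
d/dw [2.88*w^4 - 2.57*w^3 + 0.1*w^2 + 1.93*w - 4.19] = 11.52*w^3 - 7.71*w^2 + 0.2*w + 1.93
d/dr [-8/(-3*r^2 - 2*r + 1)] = 16*(-3*r - 1)/(3*r^2 + 2*r - 1)^2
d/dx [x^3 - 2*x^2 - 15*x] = 3*x^2 - 4*x - 15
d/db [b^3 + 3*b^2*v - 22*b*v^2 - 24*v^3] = 3*b^2 + 6*b*v - 22*v^2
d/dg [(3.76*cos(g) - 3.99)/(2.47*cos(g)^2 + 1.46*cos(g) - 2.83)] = (9.2872*cos(g)^2 - 19.7106*cos(g) + 4.8154)*sin(g)/(6.1009*cos(g)^4 + 7.2124*cos(g)^3 - 11.8486*cos(g)^2 - 8.2636*cos(g) + 8.0089)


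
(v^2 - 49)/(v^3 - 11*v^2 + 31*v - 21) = (v + 7)/(v^2 - 4*v + 3)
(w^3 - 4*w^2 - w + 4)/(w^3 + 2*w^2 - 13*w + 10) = (w^2 - 3*w - 4)/(w^2 + 3*w - 10)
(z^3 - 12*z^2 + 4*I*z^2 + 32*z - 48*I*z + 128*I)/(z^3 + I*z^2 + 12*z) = (z^2 - 12*z + 32)/(z*(z - 3*I))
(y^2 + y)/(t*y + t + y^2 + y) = y/(t + y)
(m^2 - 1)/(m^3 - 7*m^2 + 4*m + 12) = (m - 1)/(m^2 - 8*m + 12)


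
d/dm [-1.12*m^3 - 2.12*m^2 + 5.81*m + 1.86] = -3.36*m^2 - 4.24*m + 5.81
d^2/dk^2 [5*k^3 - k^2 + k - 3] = 30*k - 2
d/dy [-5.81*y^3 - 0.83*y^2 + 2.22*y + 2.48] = -17.43*y^2 - 1.66*y + 2.22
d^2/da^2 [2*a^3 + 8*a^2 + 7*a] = 12*a + 16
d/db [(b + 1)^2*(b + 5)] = (b + 1)*(3*b + 11)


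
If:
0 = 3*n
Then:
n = 0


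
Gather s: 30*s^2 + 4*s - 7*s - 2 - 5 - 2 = 30*s^2 - 3*s - 9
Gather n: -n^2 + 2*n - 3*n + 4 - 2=-n^2 - n + 2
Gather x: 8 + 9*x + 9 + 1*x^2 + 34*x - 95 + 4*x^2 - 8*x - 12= 5*x^2 + 35*x - 90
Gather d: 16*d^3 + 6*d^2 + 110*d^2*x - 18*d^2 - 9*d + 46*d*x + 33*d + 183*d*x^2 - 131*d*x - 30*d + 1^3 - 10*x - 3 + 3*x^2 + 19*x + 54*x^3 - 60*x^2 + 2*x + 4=16*d^3 + d^2*(110*x - 12) + d*(183*x^2 - 85*x - 6) + 54*x^3 - 57*x^2 + 11*x + 2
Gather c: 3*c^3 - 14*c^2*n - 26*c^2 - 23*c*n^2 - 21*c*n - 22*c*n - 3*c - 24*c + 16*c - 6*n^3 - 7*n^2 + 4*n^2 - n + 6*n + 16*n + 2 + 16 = 3*c^3 + c^2*(-14*n - 26) + c*(-23*n^2 - 43*n - 11) - 6*n^3 - 3*n^2 + 21*n + 18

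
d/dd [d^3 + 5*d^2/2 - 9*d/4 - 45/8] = 3*d^2 + 5*d - 9/4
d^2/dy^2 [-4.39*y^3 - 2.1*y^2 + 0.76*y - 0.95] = -26.34*y - 4.2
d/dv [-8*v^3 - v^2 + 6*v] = -24*v^2 - 2*v + 6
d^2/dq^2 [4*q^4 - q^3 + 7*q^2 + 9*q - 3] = 48*q^2 - 6*q + 14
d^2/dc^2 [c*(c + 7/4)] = 2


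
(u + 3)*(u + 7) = u^2 + 10*u + 21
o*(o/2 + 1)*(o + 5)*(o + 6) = o^4/2 + 13*o^3/2 + 26*o^2 + 30*o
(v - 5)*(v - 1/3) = v^2 - 16*v/3 + 5/3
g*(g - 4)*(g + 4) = g^3 - 16*g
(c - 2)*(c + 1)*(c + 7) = c^3 + 6*c^2 - 9*c - 14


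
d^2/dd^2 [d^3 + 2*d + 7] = 6*d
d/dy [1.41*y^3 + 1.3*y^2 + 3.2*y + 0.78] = 4.23*y^2 + 2.6*y + 3.2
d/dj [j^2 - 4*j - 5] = 2*j - 4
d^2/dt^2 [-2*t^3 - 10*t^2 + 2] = -12*t - 20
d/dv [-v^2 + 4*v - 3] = 4 - 2*v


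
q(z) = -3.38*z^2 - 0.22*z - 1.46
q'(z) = -6.76*z - 0.22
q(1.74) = -12.08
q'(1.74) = -11.98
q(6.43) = -142.62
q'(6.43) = -43.69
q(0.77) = -3.63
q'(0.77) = -5.43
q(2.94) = -31.32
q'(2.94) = -20.09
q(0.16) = -1.58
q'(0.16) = -1.30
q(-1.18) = -5.91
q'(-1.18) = 7.76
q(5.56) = -107.17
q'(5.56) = -37.81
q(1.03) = -5.27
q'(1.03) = -7.18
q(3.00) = -32.54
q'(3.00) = -20.50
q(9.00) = -277.22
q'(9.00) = -61.06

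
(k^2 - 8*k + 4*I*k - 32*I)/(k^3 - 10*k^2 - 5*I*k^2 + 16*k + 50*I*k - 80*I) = (k + 4*I)/(k^2 - k*(2 + 5*I) + 10*I)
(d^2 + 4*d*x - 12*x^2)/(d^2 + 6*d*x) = (d - 2*x)/d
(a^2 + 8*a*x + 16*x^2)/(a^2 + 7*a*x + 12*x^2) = (a + 4*x)/(a + 3*x)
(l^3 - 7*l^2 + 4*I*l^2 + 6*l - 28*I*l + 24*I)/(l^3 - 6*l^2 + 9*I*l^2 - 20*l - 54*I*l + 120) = (l - 1)/(l + 5*I)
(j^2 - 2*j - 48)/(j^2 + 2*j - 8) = (j^2 - 2*j - 48)/(j^2 + 2*j - 8)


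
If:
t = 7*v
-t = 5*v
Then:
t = 0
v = 0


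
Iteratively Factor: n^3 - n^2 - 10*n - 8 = (n + 2)*(n^2 - 3*n - 4) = (n - 4)*(n + 2)*(n + 1)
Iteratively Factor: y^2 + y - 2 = (y + 2)*(y - 1)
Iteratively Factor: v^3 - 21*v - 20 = (v - 5)*(v^2 + 5*v + 4) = (v - 5)*(v + 4)*(v + 1)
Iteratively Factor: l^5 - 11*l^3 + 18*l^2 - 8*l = (l)*(l^4 - 11*l^2 + 18*l - 8) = l*(l - 2)*(l^3 + 2*l^2 - 7*l + 4) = l*(l - 2)*(l - 1)*(l^2 + 3*l - 4) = l*(l - 2)*(l - 1)^2*(l + 4)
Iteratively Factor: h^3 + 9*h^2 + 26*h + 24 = (h + 2)*(h^2 + 7*h + 12) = (h + 2)*(h + 3)*(h + 4)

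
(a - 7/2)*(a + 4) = a^2 + a/2 - 14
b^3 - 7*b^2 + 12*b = b*(b - 4)*(b - 3)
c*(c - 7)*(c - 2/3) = c^3 - 23*c^2/3 + 14*c/3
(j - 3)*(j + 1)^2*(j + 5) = j^4 + 4*j^3 - 10*j^2 - 28*j - 15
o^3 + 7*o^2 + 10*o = o*(o + 2)*(o + 5)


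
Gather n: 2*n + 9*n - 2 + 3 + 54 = 11*n + 55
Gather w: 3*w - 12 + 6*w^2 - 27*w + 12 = 6*w^2 - 24*w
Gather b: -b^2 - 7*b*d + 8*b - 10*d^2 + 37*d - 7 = -b^2 + b*(8 - 7*d) - 10*d^2 + 37*d - 7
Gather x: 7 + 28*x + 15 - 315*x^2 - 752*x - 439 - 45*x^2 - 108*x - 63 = -360*x^2 - 832*x - 480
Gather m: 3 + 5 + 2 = 10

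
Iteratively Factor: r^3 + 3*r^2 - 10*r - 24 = (r - 3)*(r^2 + 6*r + 8) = (r - 3)*(r + 2)*(r + 4)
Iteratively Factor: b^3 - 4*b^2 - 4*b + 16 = (b + 2)*(b^2 - 6*b + 8) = (b - 2)*(b + 2)*(b - 4)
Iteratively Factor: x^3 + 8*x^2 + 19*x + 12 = (x + 4)*(x^2 + 4*x + 3) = (x + 1)*(x + 4)*(x + 3)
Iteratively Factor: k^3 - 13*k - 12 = (k + 1)*(k^2 - k - 12) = (k - 4)*(k + 1)*(k + 3)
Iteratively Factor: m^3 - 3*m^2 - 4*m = (m - 4)*(m^2 + m) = (m - 4)*(m + 1)*(m)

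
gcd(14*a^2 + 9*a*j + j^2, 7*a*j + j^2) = 7*a + j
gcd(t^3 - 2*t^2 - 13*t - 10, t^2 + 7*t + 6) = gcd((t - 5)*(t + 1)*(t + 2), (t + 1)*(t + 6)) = t + 1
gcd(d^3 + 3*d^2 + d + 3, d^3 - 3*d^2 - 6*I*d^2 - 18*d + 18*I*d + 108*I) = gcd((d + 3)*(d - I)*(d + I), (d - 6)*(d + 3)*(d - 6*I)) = d + 3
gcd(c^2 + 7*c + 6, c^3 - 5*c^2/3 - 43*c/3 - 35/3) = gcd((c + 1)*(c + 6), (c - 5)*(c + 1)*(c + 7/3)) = c + 1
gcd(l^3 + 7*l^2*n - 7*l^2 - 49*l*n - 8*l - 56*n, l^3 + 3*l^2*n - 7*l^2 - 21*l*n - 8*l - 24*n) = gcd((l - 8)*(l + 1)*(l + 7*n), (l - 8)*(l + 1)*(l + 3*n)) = l^2 - 7*l - 8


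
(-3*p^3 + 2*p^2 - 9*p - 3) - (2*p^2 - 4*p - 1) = -3*p^3 - 5*p - 2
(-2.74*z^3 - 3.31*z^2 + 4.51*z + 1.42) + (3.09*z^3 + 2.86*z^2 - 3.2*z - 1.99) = 0.35*z^3 - 0.45*z^2 + 1.31*z - 0.57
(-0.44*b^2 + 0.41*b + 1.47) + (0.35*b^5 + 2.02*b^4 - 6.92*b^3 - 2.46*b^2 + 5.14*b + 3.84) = 0.35*b^5 + 2.02*b^4 - 6.92*b^3 - 2.9*b^2 + 5.55*b + 5.31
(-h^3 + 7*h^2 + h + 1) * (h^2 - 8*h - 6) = -h^5 + 15*h^4 - 49*h^3 - 49*h^2 - 14*h - 6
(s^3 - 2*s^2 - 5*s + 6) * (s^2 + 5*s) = s^5 + 3*s^4 - 15*s^3 - 19*s^2 + 30*s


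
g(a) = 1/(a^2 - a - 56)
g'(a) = (1 - 2*a)/(a^2 - a - 56)^2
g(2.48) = -0.02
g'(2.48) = -0.00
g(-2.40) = -0.02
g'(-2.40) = 0.00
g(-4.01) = -0.03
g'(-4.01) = 0.01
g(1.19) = -0.02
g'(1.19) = -0.00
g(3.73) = -0.02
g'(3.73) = -0.00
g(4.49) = -0.02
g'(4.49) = -0.00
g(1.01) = -0.02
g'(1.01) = -0.00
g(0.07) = -0.02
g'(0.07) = 0.00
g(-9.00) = 0.03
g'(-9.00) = 0.02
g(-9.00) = 0.03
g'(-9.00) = 0.02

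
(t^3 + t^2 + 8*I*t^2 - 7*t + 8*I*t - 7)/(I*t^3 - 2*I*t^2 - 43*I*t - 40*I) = (-I*t^2 + 8*t + 7*I)/(t^2 - 3*t - 40)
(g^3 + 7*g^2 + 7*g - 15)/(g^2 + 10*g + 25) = (g^2 + 2*g - 3)/(g + 5)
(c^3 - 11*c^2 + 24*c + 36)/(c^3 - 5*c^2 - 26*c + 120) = (c^2 - 5*c - 6)/(c^2 + c - 20)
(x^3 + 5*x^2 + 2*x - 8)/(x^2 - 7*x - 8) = (-x^3 - 5*x^2 - 2*x + 8)/(-x^2 + 7*x + 8)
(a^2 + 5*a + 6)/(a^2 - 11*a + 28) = (a^2 + 5*a + 6)/(a^2 - 11*a + 28)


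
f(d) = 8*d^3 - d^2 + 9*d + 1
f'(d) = 24*d^2 - 2*d + 9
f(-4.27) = -678.50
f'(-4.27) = 455.13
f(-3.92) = -531.54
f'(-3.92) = 385.63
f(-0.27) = -1.66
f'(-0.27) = 11.29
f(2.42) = 130.30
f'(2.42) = 144.71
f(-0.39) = -3.14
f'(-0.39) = 13.43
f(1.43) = 35.22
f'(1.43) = 55.22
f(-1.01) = -17.35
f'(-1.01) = 35.50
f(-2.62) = -173.32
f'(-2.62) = 178.99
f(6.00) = 1747.00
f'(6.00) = 861.00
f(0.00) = 1.00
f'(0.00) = 9.00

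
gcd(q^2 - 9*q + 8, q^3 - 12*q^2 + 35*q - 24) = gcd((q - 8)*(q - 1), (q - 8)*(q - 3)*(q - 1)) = q^2 - 9*q + 8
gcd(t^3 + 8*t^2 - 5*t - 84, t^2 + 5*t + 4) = t + 4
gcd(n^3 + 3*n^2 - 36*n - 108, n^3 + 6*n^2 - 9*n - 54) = n^2 + 9*n + 18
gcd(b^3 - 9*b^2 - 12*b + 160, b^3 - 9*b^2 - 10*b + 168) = b + 4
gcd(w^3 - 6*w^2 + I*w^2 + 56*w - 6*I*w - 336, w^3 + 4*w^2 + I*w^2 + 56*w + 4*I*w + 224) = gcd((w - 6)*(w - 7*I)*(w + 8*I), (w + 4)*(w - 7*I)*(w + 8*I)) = w^2 + I*w + 56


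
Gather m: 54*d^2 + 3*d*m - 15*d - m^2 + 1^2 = 54*d^2 + 3*d*m - 15*d - m^2 + 1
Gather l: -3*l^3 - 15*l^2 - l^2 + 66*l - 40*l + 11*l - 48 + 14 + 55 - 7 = -3*l^3 - 16*l^2 + 37*l + 14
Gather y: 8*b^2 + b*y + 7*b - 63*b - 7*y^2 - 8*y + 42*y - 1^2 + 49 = 8*b^2 - 56*b - 7*y^2 + y*(b + 34) + 48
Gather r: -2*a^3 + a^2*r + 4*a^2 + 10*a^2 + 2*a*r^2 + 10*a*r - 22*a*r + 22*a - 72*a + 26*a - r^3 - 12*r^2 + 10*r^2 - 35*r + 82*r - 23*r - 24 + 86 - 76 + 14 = -2*a^3 + 14*a^2 - 24*a - r^3 + r^2*(2*a - 2) + r*(a^2 - 12*a + 24)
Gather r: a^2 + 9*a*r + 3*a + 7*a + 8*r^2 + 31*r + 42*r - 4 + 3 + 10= a^2 + 10*a + 8*r^2 + r*(9*a + 73) + 9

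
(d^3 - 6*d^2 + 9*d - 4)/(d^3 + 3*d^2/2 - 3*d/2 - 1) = 2*(d^2 - 5*d + 4)/(2*d^2 + 5*d + 2)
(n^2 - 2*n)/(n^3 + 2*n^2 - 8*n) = 1/(n + 4)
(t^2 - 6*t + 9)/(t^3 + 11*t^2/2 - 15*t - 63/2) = 2*(t - 3)/(2*t^2 + 17*t + 21)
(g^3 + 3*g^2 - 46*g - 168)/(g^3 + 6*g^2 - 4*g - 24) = (g^2 - 3*g - 28)/(g^2 - 4)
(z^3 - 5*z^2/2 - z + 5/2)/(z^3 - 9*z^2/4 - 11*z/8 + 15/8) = 4*(z - 1)/(4*z - 3)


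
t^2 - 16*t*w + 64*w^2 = (t - 8*w)^2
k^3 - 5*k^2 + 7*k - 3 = (k - 3)*(k - 1)^2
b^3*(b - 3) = b^4 - 3*b^3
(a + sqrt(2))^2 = a^2 + 2*sqrt(2)*a + 2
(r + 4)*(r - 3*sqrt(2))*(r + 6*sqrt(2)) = r^3 + 4*r^2 + 3*sqrt(2)*r^2 - 36*r + 12*sqrt(2)*r - 144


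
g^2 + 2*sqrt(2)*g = g*(g + 2*sqrt(2))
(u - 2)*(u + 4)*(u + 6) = u^3 + 8*u^2 + 4*u - 48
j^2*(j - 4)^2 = j^4 - 8*j^3 + 16*j^2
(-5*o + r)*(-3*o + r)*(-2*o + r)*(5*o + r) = -150*o^4 + 125*o^3*r - 19*o^2*r^2 - 5*o*r^3 + r^4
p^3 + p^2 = p^2*(p + 1)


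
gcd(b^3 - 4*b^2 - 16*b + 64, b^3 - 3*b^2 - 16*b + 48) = b^2 - 16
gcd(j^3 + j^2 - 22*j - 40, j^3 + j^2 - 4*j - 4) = j + 2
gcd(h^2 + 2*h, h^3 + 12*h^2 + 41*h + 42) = h + 2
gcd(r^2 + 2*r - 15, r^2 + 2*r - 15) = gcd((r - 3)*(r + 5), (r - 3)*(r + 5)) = r^2 + 2*r - 15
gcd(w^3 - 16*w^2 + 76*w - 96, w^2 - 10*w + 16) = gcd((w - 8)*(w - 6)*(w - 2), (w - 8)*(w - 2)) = w^2 - 10*w + 16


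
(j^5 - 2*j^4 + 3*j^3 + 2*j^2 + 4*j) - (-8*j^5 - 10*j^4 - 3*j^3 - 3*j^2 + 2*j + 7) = 9*j^5 + 8*j^4 + 6*j^3 + 5*j^2 + 2*j - 7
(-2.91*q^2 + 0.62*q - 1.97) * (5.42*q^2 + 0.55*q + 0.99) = -15.7722*q^4 + 1.7599*q^3 - 13.2173*q^2 - 0.4697*q - 1.9503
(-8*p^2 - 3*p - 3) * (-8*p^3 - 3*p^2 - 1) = 64*p^5 + 48*p^4 + 33*p^3 + 17*p^2 + 3*p + 3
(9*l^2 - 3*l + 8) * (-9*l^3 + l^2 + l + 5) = -81*l^5 + 36*l^4 - 66*l^3 + 50*l^2 - 7*l + 40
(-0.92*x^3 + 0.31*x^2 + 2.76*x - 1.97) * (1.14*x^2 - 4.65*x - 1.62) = -1.0488*x^5 + 4.6314*x^4 + 3.1953*x^3 - 15.582*x^2 + 4.6893*x + 3.1914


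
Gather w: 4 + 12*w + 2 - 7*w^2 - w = -7*w^2 + 11*w + 6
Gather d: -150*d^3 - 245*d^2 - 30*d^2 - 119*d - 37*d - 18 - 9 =-150*d^3 - 275*d^2 - 156*d - 27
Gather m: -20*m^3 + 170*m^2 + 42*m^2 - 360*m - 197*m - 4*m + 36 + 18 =-20*m^3 + 212*m^2 - 561*m + 54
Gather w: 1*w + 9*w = 10*w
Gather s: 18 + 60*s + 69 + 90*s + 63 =150*s + 150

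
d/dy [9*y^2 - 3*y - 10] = 18*y - 3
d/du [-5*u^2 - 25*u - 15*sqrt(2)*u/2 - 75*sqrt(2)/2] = -10*u - 25 - 15*sqrt(2)/2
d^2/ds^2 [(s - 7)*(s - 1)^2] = 6*s - 18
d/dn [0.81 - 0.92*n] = -0.920000000000000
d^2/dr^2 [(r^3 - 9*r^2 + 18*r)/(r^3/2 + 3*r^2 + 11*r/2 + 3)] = 4*(-15*r^6 + 21*r^5 + 585*r^4 + 1507*r^3 + 522*r^2 - 1836*r - 1512)/(r^9 + 18*r^8 + 141*r^7 + 630*r^6 + 1767*r^5 + 3222*r^4 + 3815*r^3 + 2826*r^2 + 1188*r + 216)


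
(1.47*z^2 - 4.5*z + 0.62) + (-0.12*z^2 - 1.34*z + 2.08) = 1.35*z^2 - 5.84*z + 2.7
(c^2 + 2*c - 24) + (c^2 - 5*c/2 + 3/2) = 2*c^2 - c/2 - 45/2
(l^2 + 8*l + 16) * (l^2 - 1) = l^4 + 8*l^3 + 15*l^2 - 8*l - 16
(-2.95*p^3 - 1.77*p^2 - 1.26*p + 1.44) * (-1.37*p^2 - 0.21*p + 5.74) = 4.0415*p^5 + 3.0444*p^4 - 14.8351*p^3 - 11.868*p^2 - 7.5348*p + 8.2656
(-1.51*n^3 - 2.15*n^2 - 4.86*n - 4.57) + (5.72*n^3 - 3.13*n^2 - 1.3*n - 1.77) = 4.21*n^3 - 5.28*n^2 - 6.16*n - 6.34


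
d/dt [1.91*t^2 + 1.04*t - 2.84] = 3.82*t + 1.04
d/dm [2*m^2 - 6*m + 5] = 4*m - 6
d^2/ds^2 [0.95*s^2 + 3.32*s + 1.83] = 1.90000000000000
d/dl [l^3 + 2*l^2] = l*(3*l + 4)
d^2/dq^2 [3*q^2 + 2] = 6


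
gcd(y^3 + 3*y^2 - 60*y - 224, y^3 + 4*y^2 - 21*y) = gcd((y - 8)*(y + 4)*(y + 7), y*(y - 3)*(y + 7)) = y + 7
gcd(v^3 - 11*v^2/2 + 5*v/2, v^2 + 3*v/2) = v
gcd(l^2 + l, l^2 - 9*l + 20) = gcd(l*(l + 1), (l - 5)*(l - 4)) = 1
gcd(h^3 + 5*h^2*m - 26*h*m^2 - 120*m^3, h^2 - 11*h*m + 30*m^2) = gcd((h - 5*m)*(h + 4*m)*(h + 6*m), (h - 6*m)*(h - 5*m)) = h - 5*m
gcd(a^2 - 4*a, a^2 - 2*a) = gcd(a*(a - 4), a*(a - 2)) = a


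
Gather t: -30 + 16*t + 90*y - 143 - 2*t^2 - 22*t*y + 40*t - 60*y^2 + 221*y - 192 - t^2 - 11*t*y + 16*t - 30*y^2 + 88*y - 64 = -3*t^2 + t*(72 - 33*y) - 90*y^2 + 399*y - 429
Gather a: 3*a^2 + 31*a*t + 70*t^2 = 3*a^2 + 31*a*t + 70*t^2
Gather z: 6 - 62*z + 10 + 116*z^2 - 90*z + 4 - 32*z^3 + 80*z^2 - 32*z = -32*z^3 + 196*z^2 - 184*z + 20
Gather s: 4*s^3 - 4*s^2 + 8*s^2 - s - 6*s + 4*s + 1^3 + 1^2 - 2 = 4*s^3 + 4*s^2 - 3*s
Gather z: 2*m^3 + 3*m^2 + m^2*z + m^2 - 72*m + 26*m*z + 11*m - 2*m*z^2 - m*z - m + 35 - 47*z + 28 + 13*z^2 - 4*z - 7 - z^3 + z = 2*m^3 + 4*m^2 - 62*m - z^3 + z^2*(13 - 2*m) + z*(m^2 + 25*m - 50) + 56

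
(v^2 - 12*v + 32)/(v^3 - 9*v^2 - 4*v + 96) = 1/(v + 3)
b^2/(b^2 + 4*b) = b/(b + 4)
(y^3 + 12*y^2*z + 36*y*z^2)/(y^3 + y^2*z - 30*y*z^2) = (y + 6*z)/(y - 5*z)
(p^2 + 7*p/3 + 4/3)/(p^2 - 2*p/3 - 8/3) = (p + 1)/(p - 2)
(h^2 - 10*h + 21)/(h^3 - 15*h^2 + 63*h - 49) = (h - 3)/(h^2 - 8*h + 7)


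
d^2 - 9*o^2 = (d - 3*o)*(d + 3*o)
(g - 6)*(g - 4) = g^2 - 10*g + 24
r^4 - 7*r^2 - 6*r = r*(r - 3)*(r + 1)*(r + 2)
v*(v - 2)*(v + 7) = v^3 + 5*v^2 - 14*v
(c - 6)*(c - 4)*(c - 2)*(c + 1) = c^4 - 11*c^3 + 32*c^2 - 4*c - 48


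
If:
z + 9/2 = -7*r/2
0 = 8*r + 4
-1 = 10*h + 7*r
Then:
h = 1/4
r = -1/2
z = -11/4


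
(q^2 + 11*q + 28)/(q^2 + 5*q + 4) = (q + 7)/(q + 1)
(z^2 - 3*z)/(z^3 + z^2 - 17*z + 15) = z/(z^2 + 4*z - 5)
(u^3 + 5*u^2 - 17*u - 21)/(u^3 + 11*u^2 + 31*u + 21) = (u - 3)/(u + 3)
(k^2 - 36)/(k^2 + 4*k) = (k^2 - 36)/(k*(k + 4))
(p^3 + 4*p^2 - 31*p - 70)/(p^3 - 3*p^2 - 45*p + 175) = (p + 2)/(p - 5)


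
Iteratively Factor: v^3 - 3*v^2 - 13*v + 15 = (v + 3)*(v^2 - 6*v + 5) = (v - 1)*(v + 3)*(v - 5)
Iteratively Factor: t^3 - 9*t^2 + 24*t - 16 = (t - 4)*(t^2 - 5*t + 4) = (t - 4)^2*(t - 1)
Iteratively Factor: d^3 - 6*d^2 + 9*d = (d)*(d^2 - 6*d + 9) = d*(d - 3)*(d - 3)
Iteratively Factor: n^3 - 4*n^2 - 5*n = (n - 5)*(n^2 + n) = n*(n - 5)*(n + 1)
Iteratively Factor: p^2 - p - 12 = (p - 4)*(p + 3)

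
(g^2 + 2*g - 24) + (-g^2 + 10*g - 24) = 12*g - 48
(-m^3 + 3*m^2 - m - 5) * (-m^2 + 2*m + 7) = m^5 - 5*m^4 + 24*m^2 - 17*m - 35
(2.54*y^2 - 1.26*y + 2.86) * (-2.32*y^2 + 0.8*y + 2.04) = -5.8928*y^4 + 4.9552*y^3 - 2.4616*y^2 - 0.2824*y + 5.8344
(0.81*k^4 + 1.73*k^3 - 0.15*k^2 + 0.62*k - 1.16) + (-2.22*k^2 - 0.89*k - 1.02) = 0.81*k^4 + 1.73*k^3 - 2.37*k^2 - 0.27*k - 2.18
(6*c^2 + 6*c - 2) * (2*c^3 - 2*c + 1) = 12*c^5 + 12*c^4 - 16*c^3 - 6*c^2 + 10*c - 2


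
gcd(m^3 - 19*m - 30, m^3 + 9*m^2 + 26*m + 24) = m^2 + 5*m + 6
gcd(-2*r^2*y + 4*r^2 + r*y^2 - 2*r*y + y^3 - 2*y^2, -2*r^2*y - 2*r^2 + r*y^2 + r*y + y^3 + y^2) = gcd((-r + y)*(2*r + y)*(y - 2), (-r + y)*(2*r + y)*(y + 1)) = -2*r^2 + r*y + y^2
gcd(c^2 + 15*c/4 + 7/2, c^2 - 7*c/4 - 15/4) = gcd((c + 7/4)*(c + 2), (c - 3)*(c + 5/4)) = 1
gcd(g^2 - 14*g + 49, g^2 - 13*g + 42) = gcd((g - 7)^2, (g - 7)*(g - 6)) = g - 7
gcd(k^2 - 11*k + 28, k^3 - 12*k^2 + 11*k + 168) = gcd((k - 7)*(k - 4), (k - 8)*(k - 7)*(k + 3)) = k - 7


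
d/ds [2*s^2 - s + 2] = 4*s - 1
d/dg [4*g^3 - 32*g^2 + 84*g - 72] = 12*g^2 - 64*g + 84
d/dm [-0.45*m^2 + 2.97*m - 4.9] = 2.97 - 0.9*m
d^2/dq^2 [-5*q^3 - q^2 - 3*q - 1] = -30*q - 2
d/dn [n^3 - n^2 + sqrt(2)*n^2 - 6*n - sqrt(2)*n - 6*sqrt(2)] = 3*n^2 - 2*n + 2*sqrt(2)*n - 6 - sqrt(2)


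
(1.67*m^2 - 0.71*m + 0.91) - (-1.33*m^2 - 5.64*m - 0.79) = 3.0*m^2 + 4.93*m + 1.7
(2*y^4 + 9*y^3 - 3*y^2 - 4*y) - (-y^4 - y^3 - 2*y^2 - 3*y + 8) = 3*y^4 + 10*y^3 - y^2 - y - 8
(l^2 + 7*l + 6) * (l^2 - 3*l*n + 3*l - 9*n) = l^4 - 3*l^3*n + 10*l^3 - 30*l^2*n + 27*l^2 - 81*l*n + 18*l - 54*n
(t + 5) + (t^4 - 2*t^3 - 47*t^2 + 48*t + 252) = t^4 - 2*t^3 - 47*t^2 + 49*t + 257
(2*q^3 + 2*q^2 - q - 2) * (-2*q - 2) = -4*q^4 - 8*q^3 - 2*q^2 + 6*q + 4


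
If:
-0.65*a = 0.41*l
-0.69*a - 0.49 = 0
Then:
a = -0.71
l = 1.13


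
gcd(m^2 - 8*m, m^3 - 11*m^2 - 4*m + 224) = m - 8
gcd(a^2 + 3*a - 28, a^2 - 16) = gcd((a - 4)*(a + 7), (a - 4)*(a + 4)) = a - 4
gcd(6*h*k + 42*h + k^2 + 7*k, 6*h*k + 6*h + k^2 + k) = 6*h + k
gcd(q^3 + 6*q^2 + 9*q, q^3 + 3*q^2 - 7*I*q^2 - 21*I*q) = q^2 + 3*q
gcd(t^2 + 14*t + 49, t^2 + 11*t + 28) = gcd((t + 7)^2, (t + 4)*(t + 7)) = t + 7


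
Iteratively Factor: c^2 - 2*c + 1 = (c - 1)*(c - 1)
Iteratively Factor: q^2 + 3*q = (q)*(q + 3)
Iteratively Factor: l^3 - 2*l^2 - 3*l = (l)*(l^2 - 2*l - 3) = l*(l - 3)*(l + 1)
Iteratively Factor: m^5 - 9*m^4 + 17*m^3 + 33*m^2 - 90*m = (m)*(m^4 - 9*m^3 + 17*m^2 + 33*m - 90) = m*(m - 3)*(m^3 - 6*m^2 - m + 30) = m*(m - 3)^2*(m^2 - 3*m - 10) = m*(m - 3)^2*(m + 2)*(m - 5)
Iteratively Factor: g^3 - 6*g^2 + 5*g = (g)*(g^2 - 6*g + 5) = g*(g - 1)*(g - 5)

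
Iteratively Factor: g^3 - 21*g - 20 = (g + 4)*(g^2 - 4*g - 5) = (g + 1)*(g + 4)*(g - 5)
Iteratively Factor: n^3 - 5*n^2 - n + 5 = (n - 1)*(n^2 - 4*n - 5) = (n - 1)*(n + 1)*(n - 5)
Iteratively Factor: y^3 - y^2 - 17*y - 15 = (y + 1)*(y^2 - 2*y - 15) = (y - 5)*(y + 1)*(y + 3)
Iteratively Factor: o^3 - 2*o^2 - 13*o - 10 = (o + 2)*(o^2 - 4*o - 5) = (o + 1)*(o + 2)*(o - 5)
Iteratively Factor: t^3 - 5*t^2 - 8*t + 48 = (t - 4)*(t^2 - t - 12) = (t - 4)*(t + 3)*(t - 4)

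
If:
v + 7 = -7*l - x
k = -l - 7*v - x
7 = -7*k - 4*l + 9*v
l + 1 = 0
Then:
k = -3/17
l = -1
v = 10/51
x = -10/51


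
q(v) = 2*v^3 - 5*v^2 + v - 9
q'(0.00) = 1.00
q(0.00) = -9.00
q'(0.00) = 1.00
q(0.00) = -9.00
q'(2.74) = 18.65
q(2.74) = -2.66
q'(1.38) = -1.37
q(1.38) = -11.89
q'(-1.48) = 28.94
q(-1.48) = -27.92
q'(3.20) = 30.44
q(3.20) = 8.54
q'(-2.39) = 59.17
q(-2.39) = -67.25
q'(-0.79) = 12.64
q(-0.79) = -13.90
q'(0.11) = -0.03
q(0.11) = -8.95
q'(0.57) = -2.75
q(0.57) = -9.68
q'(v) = 6*v^2 - 10*v + 1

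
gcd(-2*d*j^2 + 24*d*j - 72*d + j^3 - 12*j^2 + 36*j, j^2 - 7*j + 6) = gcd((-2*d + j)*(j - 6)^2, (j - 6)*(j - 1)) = j - 6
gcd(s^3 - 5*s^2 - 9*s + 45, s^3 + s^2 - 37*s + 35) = s - 5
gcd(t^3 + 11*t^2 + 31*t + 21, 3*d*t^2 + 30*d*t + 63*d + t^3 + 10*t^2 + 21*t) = t^2 + 10*t + 21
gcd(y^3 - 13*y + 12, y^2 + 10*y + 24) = y + 4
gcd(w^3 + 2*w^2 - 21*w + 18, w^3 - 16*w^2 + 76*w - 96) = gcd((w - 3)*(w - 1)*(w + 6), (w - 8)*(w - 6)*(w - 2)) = 1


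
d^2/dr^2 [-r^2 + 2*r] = -2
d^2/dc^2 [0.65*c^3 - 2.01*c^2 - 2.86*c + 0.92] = 3.9*c - 4.02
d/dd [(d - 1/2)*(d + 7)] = 2*d + 13/2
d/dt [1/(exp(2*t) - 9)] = -2*exp(2*t)/(exp(2*t) - 9)^2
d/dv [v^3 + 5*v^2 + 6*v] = 3*v^2 + 10*v + 6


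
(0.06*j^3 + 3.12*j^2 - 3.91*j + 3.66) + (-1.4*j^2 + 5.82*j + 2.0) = 0.06*j^3 + 1.72*j^2 + 1.91*j + 5.66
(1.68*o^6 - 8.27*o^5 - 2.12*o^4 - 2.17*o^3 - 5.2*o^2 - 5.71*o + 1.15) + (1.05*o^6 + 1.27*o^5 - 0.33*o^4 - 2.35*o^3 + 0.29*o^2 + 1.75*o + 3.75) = 2.73*o^6 - 7.0*o^5 - 2.45*o^4 - 4.52*o^3 - 4.91*o^2 - 3.96*o + 4.9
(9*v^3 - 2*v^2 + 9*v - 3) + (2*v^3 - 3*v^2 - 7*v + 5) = 11*v^3 - 5*v^2 + 2*v + 2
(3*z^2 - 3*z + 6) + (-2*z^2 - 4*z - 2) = z^2 - 7*z + 4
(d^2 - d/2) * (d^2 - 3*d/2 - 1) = d^4 - 2*d^3 - d^2/4 + d/2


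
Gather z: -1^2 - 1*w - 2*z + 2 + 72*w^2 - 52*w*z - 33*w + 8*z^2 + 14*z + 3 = 72*w^2 - 34*w + 8*z^2 + z*(12 - 52*w) + 4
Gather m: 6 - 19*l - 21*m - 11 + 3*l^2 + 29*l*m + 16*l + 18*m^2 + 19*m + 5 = 3*l^2 - 3*l + 18*m^2 + m*(29*l - 2)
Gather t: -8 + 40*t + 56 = 40*t + 48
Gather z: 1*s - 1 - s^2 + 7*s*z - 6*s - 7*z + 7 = -s^2 - 5*s + z*(7*s - 7) + 6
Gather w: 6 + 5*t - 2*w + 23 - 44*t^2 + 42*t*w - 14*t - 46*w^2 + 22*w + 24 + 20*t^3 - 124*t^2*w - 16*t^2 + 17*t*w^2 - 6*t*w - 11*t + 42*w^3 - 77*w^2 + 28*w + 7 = 20*t^3 - 60*t^2 - 20*t + 42*w^3 + w^2*(17*t - 123) + w*(-124*t^2 + 36*t + 48) + 60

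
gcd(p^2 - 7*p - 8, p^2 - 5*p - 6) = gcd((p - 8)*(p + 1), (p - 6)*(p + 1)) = p + 1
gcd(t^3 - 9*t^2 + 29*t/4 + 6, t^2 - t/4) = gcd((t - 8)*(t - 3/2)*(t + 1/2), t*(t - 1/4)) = 1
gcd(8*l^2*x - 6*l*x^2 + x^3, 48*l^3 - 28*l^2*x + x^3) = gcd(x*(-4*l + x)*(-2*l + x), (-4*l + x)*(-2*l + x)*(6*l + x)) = 8*l^2 - 6*l*x + x^2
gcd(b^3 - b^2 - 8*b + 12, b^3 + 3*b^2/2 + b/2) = 1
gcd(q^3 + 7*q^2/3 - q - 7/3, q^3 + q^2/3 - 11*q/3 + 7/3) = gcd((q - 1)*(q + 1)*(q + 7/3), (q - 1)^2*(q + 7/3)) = q^2 + 4*q/3 - 7/3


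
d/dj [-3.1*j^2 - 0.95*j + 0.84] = -6.2*j - 0.95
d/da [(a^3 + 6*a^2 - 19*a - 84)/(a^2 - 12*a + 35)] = (a^4 - 24*a^3 + 52*a^2 + 588*a - 1673)/(a^4 - 24*a^3 + 214*a^2 - 840*a + 1225)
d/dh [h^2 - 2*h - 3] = 2*h - 2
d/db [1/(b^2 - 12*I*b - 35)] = 2*(-b + 6*I)/(-b^2 + 12*I*b + 35)^2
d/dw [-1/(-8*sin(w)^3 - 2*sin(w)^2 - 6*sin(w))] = (-2*sin(w) + 6*cos(2*w) - 9)*cos(w)/(2*(4*sin(w)^2 + sin(w) + 3)^2*sin(w)^2)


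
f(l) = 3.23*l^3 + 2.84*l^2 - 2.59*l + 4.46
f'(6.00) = 380.33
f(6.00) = 788.84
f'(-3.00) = 67.58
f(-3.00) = -49.42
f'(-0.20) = -3.34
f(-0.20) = 5.07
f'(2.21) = 57.29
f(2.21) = 47.47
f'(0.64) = 5.01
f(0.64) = 4.81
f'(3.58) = 141.94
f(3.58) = 179.79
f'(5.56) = 328.54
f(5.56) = 633.03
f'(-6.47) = 366.29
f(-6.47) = -734.71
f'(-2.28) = 34.83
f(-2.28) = -13.15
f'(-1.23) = 5.08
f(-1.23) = 5.93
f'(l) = 9.69*l^2 + 5.68*l - 2.59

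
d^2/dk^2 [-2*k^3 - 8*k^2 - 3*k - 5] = -12*k - 16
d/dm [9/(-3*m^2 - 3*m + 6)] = 3*(2*m + 1)/(m^2 + m - 2)^2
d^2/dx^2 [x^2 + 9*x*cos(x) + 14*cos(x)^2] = -9*x*cos(x) + 56*sin(x)^2 - 18*sin(x) - 26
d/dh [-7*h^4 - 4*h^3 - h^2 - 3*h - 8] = -28*h^3 - 12*h^2 - 2*h - 3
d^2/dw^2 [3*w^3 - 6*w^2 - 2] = 18*w - 12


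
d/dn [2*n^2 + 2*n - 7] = 4*n + 2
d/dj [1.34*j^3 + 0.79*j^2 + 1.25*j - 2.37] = 4.02*j^2 + 1.58*j + 1.25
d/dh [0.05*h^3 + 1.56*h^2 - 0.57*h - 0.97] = 0.15*h^2 + 3.12*h - 0.57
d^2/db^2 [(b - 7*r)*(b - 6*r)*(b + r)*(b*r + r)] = 2*r*(6*b^2 - 36*b*r + 3*b + 29*r^2 - 12*r)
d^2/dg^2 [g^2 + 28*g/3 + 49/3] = 2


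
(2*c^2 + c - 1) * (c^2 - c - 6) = 2*c^4 - c^3 - 14*c^2 - 5*c + 6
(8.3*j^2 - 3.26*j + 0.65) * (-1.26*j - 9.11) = -10.458*j^3 - 71.5054*j^2 + 28.8796*j - 5.9215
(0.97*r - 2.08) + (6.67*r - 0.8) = 7.64*r - 2.88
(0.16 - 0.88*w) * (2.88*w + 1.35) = -2.5344*w^2 - 0.7272*w + 0.216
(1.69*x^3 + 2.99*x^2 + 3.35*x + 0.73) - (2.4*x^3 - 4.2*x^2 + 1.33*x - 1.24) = -0.71*x^3 + 7.19*x^2 + 2.02*x + 1.97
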